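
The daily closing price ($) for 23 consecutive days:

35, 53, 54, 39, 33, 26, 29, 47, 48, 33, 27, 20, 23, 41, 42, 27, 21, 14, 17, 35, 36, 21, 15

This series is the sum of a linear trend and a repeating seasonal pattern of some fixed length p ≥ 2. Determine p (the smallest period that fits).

First differences y_{t+1} − y_t: 18, 1, -15, -6, -7, 3, 18, 1, -15, -6, -7, 3, 18, 1, …
The difference pattern repeats every 6 terms and not for any smaller step, so p = 6.

6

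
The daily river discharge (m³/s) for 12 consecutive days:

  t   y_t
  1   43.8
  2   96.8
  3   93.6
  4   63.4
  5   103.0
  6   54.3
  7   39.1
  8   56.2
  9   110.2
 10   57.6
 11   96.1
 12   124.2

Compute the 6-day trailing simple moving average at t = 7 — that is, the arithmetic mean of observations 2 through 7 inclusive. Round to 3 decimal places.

75.033

Sum of periods 2–7: 96.8 + 93.6 + 63.4 + 103.0 + 54.3 + 39.1 = 450.2
Divide by 6: 450.2 / 6 = 75.033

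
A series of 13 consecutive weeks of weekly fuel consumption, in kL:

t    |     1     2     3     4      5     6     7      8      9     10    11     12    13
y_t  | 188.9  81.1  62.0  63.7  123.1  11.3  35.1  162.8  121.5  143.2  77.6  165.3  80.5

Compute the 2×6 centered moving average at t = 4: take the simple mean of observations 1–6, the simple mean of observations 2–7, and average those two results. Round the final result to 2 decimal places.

75.53

Sum over 1–6: 188.9 + 81.1 + 62.0 + 63.7 + 123.1 + 11.3 = 530.1
Sum over 2–7: 81.1 + 62.0 + 63.7 + 123.1 + 11.3 + 35.1 = 376.3
CMA at t=4 = (530.1 + 376.3) / (2·6) = 906.4 / 12 = 75.53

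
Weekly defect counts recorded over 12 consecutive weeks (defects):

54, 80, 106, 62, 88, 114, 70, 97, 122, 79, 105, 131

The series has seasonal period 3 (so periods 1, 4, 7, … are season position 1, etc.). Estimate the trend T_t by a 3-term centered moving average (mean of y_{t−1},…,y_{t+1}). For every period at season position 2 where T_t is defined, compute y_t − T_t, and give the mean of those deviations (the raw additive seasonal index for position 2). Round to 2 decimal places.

0.17

Season position 2 occurs at t = 2, 5, 8, 11 (where T_t is defined).
t=2: T_2 = 80.0000; y_2 − T_2 = 80 − 80.0000 = 0.0000
t=5: T_5 = 88.0000; y_5 − T_5 = 88 − 88.0000 = 0.0000
t=8: T_8 = 96.3333; y_8 − T_8 = 97 − 96.3333 = 0.6667
t=11: T_11 = 105.0000; y_11 − T_11 = 105 − 105.0000 = 0.0000
Mean deviation: (0.0000 + 0.0000 + 0.6667 + 0.0000) / 4 = 0.17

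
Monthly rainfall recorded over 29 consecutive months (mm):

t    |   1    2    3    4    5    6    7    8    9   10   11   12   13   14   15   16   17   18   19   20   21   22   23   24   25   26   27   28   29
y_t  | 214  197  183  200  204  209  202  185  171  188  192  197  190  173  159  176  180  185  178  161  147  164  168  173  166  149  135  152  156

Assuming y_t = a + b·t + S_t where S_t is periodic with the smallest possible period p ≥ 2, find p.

6

First differences y_{t+1} − y_t: -17, -14, 17, 4, 5, -7, -17, -14, 17, 4, 5, -7, -17, -14, …
The difference pattern repeats every 6 terms and not for any smaller step, so p = 6.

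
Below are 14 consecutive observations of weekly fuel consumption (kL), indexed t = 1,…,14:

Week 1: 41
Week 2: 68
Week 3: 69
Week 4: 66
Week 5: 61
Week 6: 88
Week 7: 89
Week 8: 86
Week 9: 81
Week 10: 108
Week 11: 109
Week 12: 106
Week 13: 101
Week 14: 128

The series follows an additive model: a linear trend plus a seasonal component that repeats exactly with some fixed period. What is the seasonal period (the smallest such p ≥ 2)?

First differences y_{t+1} − y_t: 27, 1, -3, -5, 27, 1, -3, -5, 27, 1, …
The difference pattern repeats every 4 terms and not for any smaller step, so p = 4.

4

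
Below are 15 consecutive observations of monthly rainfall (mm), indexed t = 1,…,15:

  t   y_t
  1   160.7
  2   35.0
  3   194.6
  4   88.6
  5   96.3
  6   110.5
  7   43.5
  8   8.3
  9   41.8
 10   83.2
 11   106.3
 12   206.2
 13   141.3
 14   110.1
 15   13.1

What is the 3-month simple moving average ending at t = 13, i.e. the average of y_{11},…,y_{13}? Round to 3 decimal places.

151.267

Sum of periods 11–13: 106.3 + 206.2 + 141.3 = 453.8
Divide by 3: 453.8 / 3 = 151.267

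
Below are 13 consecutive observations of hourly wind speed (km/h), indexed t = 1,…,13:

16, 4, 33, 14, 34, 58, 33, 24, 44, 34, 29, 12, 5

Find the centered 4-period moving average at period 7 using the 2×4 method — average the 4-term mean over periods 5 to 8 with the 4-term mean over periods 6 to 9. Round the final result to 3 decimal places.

Sum over 5–8: 34 + 58 + 33 + 24 = 149
Sum over 6–9: 58 + 33 + 24 + 44 = 159
CMA at t=7 = (149 + 159) / (2·4) = 308 / 8 = 38.500

38.500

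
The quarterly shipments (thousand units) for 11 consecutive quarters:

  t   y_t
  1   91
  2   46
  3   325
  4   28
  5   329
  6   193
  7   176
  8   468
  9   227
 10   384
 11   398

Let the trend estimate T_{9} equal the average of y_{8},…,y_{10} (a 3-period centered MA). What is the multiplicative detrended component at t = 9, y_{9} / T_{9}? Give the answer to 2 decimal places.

0.63

Trend T_9 = (468 + 227 + 384) / 3 = 1079/3 = 359.6667
Ratio to trend: 227 / 359.6667 = 0.63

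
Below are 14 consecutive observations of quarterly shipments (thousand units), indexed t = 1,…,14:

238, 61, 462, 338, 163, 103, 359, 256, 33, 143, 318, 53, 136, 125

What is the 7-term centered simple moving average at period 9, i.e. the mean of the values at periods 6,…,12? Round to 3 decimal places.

180.714

Sum of periods 6–12: 103 + 359 + 256 + 33 + 143 + 318 + 53 = 1265
Divide by 7: 1265 / 7 = 180.714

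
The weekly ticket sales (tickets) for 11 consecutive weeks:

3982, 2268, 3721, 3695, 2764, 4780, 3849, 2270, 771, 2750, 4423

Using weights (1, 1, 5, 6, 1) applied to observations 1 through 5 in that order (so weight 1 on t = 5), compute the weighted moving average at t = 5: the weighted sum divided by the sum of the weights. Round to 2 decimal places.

3556.36

Weighted sum: 1·3982 + 1·2268 + 5·3721 + 6·3695 + 1·2764 = 3982 + 2268 + 18605 + 22170 + 2764 = 49789
Weight total: 1 + 1 + 5 + 6 + 1 = 14
WMA = 49789 / 14 = 3556.36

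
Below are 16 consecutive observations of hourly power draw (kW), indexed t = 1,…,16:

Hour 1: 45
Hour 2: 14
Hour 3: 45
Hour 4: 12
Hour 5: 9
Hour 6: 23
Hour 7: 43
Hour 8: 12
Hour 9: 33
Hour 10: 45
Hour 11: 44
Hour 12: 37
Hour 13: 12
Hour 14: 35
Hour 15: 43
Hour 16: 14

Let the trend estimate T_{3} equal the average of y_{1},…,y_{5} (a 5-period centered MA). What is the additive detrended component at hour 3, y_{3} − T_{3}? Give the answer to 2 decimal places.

20.00

Trend T_3 = (45 + 14 + 45 + 12 + 9) / 5 = 125/5 = 25.0000
Detrended value: 45 − 25.0000 = 20.00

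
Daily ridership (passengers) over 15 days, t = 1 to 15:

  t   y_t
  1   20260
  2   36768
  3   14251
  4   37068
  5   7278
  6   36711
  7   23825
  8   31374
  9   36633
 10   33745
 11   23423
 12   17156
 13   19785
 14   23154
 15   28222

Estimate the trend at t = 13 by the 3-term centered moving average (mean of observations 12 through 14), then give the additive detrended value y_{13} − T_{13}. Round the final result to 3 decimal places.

-246.667

Trend T_13 = (17156 + 19785 + 23154) / 3 = 60095/3 = 20031.66667
Detrended value: 19785 − 20031.66667 = -246.667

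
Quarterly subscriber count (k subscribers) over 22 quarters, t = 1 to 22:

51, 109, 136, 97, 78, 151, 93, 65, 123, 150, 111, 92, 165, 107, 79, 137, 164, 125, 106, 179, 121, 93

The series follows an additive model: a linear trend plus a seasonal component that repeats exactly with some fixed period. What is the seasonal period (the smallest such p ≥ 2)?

First differences y_{t+1} − y_t: 58, 27, -39, -19, 73, -58, -28, 58, 27, -39, -19, 73, -58, -28, 58, 27, …
The difference pattern repeats every 7 terms and not for any smaller step, so p = 7.

7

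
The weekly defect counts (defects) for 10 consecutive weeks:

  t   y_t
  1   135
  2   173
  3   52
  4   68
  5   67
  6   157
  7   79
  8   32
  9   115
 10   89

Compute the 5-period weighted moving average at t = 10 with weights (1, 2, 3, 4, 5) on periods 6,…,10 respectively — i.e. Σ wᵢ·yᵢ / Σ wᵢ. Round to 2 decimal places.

Weighted sum: 1·157 + 2·79 + 3·32 + 4·115 + 5·89 = 157 + 158 + 96 + 460 + 445 = 1316
Weight total: 1 + 2 + 3 + 4 + 5 = 15
WMA = 1316 / 15 = 87.73

87.73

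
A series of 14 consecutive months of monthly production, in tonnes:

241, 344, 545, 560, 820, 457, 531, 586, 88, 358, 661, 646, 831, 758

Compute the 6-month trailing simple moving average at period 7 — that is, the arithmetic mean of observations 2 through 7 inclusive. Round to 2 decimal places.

542.83

Sum of periods 2–7: 344 + 545 + 560 + 820 + 457 + 531 = 3257
Divide by 6: 3257 / 6 = 542.83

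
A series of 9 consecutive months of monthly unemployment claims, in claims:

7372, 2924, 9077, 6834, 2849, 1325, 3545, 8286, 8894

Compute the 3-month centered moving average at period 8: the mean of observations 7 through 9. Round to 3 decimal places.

Sum of periods 7–9: 3545 + 8286 + 8894 = 20725
Divide by 3: 20725 / 3 = 6908.333

6908.333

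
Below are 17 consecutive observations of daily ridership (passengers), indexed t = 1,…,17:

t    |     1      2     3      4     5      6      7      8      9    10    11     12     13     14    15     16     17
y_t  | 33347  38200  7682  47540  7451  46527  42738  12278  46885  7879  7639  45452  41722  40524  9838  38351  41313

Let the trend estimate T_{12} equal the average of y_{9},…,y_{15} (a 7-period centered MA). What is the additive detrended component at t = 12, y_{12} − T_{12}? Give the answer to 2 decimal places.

Trend T_12 = (46885 + 7879 + 7639 + 45452 + 41722 + 40524 + 9838) / 7 = 199939/7 = 28562.7143
Detrended value: 45452 − 28562.7143 = 16889.29

16889.29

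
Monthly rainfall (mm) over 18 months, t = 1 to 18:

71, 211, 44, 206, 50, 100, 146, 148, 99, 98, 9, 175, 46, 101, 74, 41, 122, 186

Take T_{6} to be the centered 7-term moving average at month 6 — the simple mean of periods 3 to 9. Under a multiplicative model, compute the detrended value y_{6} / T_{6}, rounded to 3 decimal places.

0.883

Trend T_6 = (44 + 206 + 50 + 100 + 146 + 148 + 99) / 7 = 793/7 = 113.28571
Ratio to trend: 100 / 113.28571 = 0.883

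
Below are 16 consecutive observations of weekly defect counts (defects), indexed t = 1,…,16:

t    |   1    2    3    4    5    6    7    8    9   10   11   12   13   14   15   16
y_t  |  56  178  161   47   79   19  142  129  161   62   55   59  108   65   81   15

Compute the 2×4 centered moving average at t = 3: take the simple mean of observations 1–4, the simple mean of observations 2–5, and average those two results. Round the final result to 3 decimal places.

113.375

Sum over 1–4: 56 + 178 + 161 + 47 = 442
Sum over 2–5: 178 + 161 + 47 + 79 = 465
CMA at t=3 = (442 + 465) / (2·4) = 907 / 8 = 113.375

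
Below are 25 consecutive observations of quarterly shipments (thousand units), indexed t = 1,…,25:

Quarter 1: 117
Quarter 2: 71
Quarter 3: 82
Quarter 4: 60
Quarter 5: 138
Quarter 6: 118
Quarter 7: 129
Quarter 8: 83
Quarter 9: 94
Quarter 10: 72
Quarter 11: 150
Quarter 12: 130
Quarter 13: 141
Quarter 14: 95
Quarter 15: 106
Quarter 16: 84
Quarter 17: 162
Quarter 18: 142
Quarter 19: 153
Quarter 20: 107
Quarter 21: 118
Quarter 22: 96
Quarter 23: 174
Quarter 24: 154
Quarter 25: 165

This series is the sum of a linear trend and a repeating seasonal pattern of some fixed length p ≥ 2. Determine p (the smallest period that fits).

First differences y_{t+1} − y_t: -46, 11, -22, 78, -20, 11, -46, 11, -22, 78, -20, 11, -46, 11, …
The difference pattern repeats every 6 terms and not for any smaller step, so p = 6.

6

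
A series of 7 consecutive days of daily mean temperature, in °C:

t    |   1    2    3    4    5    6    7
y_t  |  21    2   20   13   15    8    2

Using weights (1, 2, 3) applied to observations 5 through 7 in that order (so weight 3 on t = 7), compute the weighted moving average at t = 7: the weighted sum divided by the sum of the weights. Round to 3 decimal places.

Weighted sum: 1·15 + 2·8 + 3·2 = 15 + 16 + 6 = 37
Weight total: 1 + 2 + 3 = 6
WMA = 37 / 6 = 6.167

6.167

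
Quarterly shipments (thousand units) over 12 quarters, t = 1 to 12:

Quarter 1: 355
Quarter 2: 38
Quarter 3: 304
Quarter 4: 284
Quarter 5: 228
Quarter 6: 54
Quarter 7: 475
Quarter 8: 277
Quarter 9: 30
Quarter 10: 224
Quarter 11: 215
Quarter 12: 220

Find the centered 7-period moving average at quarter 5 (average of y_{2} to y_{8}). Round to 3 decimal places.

Sum of periods 2–8: 38 + 304 + 284 + 228 + 54 + 475 + 277 = 1660
Divide by 7: 1660 / 7 = 237.143

237.143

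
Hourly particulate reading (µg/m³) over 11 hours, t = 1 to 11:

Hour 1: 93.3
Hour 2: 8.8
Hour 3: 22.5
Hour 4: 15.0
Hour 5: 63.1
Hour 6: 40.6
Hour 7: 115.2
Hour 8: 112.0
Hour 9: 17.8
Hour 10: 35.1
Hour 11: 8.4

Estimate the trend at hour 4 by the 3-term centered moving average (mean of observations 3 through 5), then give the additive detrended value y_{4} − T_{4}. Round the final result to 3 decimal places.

Trend T_4 = (22.5 + 15.0 + 63.1) / 3 = 100.6/3 = 33.53333
Detrended value: 15.0 − 33.53333 = -18.533

-18.533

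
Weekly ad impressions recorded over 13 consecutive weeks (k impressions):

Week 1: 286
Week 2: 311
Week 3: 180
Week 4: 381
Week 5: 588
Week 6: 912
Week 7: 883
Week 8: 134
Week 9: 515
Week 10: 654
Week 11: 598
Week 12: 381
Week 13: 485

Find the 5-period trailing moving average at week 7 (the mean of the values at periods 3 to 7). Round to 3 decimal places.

Sum of periods 3–7: 180 + 381 + 588 + 912 + 883 = 2944
Divide by 5: 2944 / 5 = 588.800

588.800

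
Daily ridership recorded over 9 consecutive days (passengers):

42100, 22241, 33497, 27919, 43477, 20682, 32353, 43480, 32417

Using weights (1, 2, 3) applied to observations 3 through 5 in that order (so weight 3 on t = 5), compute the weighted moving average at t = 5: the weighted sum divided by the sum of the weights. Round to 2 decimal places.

36627.67

Weighted sum: 1·33497 + 2·27919 + 3·43477 = 33497 + 55838 + 130431 = 219766
Weight total: 1 + 2 + 3 = 6
WMA = 219766 / 6 = 36627.67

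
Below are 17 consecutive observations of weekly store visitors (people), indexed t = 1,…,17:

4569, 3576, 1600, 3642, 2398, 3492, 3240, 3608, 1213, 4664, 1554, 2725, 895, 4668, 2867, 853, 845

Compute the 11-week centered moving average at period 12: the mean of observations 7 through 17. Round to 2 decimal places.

2466.55

Sum of periods 7–17: 3240 + 3608 + 1213 + 4664 + 1554 + 2725 + 895 + 4668 + 2867 + 853 + 845 = 27132
Divide by 11: 27132 / 11 = 2466.55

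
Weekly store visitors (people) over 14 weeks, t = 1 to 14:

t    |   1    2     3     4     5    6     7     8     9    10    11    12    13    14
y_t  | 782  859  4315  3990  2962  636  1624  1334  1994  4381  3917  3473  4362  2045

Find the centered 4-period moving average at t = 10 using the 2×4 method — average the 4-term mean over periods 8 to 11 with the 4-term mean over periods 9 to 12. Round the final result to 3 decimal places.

3173.875

Sum over 8–11: 1334 + 1994 + 4381 + 3917 = 11626
Sum over 9–12: 1994 + 4381 + 3917 + 3473 = 13765
CMA at t=10 = (11626 + 13765) / (2·4) = 25391 / 8 = 3173.875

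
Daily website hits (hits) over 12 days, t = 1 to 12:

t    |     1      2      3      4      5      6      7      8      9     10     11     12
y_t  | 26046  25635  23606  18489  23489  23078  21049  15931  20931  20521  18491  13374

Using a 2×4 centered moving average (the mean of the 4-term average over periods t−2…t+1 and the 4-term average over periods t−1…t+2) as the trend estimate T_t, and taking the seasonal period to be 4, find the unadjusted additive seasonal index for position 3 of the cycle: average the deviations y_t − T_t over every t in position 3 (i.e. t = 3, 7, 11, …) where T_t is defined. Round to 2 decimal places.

481.81

Season position 3 occurs at t = 3, 7 (where T_t is defined).
t=3: T_3 = 23124.3750; y_3 − T_3 = 23606 − 23124.3750 = 481.6250
t=7: T_7 = 20567.0000; y_7 − T_7 = 21049 − 20567.0000 = 482.0000
Mean deviation: (481.6250 + 482.0000) / 2 = 481.81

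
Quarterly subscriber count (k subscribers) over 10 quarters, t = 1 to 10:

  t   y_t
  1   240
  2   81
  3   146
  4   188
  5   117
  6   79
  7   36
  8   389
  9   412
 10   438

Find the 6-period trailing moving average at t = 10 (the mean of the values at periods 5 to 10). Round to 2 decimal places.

245.17

Sum of periods 5–10: 117 + 79 + 36 + 389 + 412 + 438 = 1471
Divide by 6: 1471 / 6 = 245.17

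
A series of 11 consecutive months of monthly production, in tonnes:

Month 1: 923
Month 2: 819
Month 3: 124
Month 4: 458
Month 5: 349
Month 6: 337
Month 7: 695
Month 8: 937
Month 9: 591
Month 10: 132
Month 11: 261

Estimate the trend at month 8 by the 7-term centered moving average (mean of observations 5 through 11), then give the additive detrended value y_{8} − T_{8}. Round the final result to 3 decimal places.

465.286

Trend T_8 = (349 + 337 + 695 + 937 + 591 + 132 + 261) / 7 = 3302/7 = 471.71429
Detrended value: 937 − 471.71429 = 465.286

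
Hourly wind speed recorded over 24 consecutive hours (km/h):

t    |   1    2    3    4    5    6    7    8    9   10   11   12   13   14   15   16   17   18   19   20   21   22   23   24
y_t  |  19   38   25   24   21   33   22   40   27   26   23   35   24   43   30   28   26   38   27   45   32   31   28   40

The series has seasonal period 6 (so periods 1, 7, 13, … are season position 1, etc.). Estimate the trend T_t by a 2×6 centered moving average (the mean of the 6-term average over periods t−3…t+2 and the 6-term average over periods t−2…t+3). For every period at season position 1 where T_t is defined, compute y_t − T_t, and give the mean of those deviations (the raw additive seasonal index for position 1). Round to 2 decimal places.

-6.08

Season position 1 occurs at t = 7, 13, 19 (where T_t is defined).
t=7: T_7 = 28.0000; y_7 − T_7 = 22 − 28.0000 = -6.0000
t=13: T_13 = 30.3333; y_13 − T_13 = 24 − 30.3333 = -6.3333
t=19: T_19 = 32.9167; y_19 − T_19 = 27 − 32.9167 = -5.9167
Mean deviation: (-6.0000 + -6.3333 + -5.9167) / 3 = -6.08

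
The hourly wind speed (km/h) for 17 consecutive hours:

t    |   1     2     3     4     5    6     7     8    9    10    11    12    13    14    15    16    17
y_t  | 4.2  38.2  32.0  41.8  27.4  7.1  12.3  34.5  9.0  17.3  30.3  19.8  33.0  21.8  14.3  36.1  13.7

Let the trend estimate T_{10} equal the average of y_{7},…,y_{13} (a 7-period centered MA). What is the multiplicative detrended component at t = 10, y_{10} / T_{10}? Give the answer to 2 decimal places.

Trend T_10 = (12.3 + 34.5 + 9.0 + 17.3 + 30.3 + 19.8 + 33.0) / 7 = 156.2/7 = 22.3143
Ratio to trend: 17.3 / 22.3143 = 0.78

0.78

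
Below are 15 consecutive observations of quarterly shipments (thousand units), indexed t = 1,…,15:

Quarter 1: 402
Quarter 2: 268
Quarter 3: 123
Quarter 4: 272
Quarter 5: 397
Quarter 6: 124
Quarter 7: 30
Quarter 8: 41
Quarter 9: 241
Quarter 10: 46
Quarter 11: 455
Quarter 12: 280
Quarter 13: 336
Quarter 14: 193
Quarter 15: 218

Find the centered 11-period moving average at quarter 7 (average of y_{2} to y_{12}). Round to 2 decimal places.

Sum of periods 2–12: 268 + 123 + 272 + 397 + 124 + 30 + 41 + 241 + 46 + 455 + 280 = 2277
Divide by 11: 2277 / 11 = 207.00

207.00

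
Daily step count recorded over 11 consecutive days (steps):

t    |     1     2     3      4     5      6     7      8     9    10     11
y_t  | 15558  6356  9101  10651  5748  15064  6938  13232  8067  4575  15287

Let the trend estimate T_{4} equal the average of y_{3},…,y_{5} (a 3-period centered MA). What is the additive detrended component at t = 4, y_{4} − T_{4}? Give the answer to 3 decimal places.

2151.000

Trend T_4 = (9101 + 10651 + 5748) / 3 = 25500/3 = 8500.00000
Detrended value: 10651 − 8500.00000 = 2151.000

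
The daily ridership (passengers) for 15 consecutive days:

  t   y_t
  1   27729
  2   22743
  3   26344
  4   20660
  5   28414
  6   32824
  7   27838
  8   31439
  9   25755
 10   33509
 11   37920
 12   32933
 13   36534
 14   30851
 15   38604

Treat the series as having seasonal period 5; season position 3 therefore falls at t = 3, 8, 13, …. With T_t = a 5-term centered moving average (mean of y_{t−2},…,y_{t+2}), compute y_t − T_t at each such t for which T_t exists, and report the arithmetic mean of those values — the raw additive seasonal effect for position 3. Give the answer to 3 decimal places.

Season position 3 occurs at t = 3, 8, 13 (where T_t is defined).
t=3: T_3 = 25178.00000; y_3 − T_3 = 26344 − 25178.00000 = 1166.00000
t=8: T_8 = 30273.00000; y_8 − T_8 = 31439 − 30273.00000 = 1166.00000
t=13: T_13 = 35368.40000; y_13 − T_13 = 36534 − 35368.40000 = 1165.60000
Mean deviation: (1166.00000 + 1166.00000 + 1165.60000) / 3 = 1165.867

1165.867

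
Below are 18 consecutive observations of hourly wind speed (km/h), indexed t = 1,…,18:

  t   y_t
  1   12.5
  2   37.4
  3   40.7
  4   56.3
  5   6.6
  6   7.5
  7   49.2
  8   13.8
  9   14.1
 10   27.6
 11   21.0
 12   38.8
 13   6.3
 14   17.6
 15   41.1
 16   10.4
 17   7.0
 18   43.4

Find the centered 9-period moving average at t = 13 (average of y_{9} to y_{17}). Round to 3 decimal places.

Sum of periods 9–17: 14.1 + 27.6 + 21.0 + 38.8 + 6.3 + 17.6 + 41.1 + 10.4 + 7.0 = 183.9
Divide by 9: 183.9 / 9 = 20.433

20.433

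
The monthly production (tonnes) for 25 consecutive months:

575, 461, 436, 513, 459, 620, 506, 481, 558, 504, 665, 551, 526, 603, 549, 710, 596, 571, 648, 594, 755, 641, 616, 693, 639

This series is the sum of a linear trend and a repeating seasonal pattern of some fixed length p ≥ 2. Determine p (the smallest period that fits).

5

First differences y_{t+1} − y_t: -114, -25, 77, -54, 161, -114, -25, 77, -54, 161, -114, -25, …
The difference pattern repeats every 5 terms and not for any smaller step, so p = 5.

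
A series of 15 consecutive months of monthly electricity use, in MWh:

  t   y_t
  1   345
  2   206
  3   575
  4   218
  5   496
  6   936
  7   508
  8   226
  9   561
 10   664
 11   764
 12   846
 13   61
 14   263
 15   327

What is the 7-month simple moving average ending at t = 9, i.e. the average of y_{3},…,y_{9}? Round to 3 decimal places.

Sum of periods 3–9: 575 + 218 + 496 + 936 + 508 + 226 + 561 = 3520
Divide by 7: 3520 / 7 = 502.857

502.857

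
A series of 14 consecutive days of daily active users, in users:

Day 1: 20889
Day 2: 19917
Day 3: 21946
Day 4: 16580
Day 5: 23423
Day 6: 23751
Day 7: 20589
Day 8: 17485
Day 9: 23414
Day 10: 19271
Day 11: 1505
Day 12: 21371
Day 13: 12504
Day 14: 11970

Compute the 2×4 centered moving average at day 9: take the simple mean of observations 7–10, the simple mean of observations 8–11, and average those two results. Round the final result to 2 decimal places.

Sum over 7–10: 20589 + 17485 + 23414 + 19271 = 80759
Sum over 8–11: 17485 + 23414 + 19271 + 1505 = 61675
CMA at t=9 = (80759 + 61675) / (2·4) = 142434 / 8 = 17804.25

17804.25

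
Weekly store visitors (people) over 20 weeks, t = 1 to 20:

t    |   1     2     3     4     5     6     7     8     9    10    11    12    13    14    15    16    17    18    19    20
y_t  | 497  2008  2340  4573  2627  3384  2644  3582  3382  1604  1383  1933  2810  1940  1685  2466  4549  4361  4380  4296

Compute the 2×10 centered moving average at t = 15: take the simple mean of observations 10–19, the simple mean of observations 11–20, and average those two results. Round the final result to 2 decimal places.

Sum over 10–19: 1604 + 1383 + 1933 + 2810 + 1940 + 1685 + 2466 + 4549 + 4361 + 4380 = 27111
Sum over 11–20: 1383 + 1933 + 2810 + 1940 + 1685 + 2466 + 4549 + 4361 + 4380 + 4296 = 29803
CMA at t=15 = (27111 + 29803) / (2·10) = 56914 / 20 = 2845.70

2845.70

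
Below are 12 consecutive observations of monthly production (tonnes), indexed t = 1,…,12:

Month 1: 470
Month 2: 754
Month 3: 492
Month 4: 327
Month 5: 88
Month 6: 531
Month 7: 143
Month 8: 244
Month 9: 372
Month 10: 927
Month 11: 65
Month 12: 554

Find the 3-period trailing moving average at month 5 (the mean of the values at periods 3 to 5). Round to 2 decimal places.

Sum of periods 3–5: 492 + 327 + 88 = 907
Divide by 3: 907 / 3 = 302.33

302.33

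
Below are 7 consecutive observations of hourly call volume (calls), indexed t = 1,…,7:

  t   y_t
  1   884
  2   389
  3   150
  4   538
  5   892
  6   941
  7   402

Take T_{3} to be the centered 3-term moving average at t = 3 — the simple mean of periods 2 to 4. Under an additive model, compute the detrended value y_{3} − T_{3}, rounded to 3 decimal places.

-209.000

Trend T_3 = (389 + 150 + 538) / 3 = 1077/3 = 359.00000
Detrended value: 150 − 359.00000 = -209.000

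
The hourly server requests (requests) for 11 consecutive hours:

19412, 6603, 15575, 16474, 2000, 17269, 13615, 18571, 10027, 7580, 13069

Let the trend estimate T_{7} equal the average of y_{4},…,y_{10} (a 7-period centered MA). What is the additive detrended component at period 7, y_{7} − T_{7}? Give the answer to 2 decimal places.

1395.57

Trend T_7 = (16474 + 2000 + 17269 + 13615 + 18571 + 10027 + 7580) / 7 = 85536/7 = 12219.4286
Detrended value: 13615 − 12219.4286 = 1395.57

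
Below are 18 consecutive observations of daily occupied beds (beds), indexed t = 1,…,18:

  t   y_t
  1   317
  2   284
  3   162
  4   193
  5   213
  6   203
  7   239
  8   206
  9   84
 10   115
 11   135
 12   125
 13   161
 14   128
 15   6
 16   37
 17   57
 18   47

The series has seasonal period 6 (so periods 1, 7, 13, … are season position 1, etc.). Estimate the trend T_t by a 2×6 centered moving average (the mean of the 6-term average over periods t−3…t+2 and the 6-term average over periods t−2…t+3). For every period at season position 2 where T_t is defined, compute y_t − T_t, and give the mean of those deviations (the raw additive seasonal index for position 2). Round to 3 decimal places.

Season position 2 occurs at t = 8, 14 (where T_t is defined).
t=8: T_8 = 170.16667; y_8 − T_8 = 206 − 170.16667 = 35.83333
t=14: T_14 = 92.16667; y_14 − T_14 = 128 − 92.16667 = 35.83333
Mean deviation: (35.83333 + 35.83333) / 2 = 35.833

35.833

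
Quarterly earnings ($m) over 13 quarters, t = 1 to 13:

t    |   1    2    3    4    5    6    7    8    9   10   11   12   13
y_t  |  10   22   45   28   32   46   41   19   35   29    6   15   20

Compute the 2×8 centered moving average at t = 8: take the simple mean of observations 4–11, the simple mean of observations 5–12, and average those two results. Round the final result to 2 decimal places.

28.69

Sum over 4–11: 28 + 32 + 46 + 41 + 19 + 35 + 29 + 6 = 236
Sum over 5–12: 32 + 46 + 41 + 19 + 35 + 29 + 6 + 15 = 223
CMA at t=8 = (236 + 223) / (2·8) = 459 / 16 = 28.69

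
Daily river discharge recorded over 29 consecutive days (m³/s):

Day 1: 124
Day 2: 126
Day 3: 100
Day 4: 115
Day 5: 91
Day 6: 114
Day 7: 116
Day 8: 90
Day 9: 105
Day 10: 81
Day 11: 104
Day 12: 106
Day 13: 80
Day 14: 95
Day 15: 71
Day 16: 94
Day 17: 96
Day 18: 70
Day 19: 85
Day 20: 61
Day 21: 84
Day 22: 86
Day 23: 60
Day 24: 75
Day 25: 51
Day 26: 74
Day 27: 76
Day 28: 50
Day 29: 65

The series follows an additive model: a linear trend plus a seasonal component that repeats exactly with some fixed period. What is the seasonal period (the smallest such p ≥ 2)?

First differences y_{t+1} − y_t: 2, -26, 15, -24, 23, 2, -26, 15, -24, 23, 2, -26, …
The difference pattern repeats every 5 terms and not for any smaller step, so p = 5.

5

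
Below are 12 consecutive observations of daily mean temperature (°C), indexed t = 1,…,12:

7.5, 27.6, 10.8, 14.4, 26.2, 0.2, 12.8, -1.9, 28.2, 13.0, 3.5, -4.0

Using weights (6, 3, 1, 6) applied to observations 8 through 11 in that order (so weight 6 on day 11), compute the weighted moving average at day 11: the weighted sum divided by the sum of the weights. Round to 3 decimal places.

Weighted sum: 6·-1.9 + 3·28.2 + 1·13.0 + 6·3.5 = -11.4 + 84.6 + 13.0 + 21.0 = 107.2
Weight total: 6 + 3 + 1 + 6 = 16
WMA = 107.2 / 16 = 6.700

6.700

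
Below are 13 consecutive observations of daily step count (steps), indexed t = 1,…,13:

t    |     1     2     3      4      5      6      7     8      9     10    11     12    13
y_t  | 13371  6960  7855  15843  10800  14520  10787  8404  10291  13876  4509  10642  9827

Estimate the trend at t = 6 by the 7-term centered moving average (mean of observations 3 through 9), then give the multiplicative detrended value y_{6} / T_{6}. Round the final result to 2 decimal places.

1.29

Trend T_6 = (7855 + 15843 + 10800 + 14520 + 10787 + 8404 + 10291) / 7 = 78500/7 = 11214.2857
Ratio to trend: 14520 / 11214.2857 = 1.29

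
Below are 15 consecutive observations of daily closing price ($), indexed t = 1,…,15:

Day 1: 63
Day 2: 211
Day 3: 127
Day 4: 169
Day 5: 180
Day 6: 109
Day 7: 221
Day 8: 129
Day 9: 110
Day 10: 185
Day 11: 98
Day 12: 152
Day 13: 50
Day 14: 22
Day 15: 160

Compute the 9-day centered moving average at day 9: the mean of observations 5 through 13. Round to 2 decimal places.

Sum of periods 5–13: 180 + 109 + 221 + 129 + 110 + 185 + 98 + 152 + 50 = 1234
Divide by 9: 1234 / 9 = 137.11

137.11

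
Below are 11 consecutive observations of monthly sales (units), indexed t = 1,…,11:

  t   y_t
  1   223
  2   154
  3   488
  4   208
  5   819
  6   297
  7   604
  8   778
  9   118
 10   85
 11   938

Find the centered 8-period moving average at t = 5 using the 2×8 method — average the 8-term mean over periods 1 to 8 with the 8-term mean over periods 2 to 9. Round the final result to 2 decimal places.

439.81

Sum over 1–8: 223 + 154 + 488 + 208 + 819 + 297 + 604 + 778 = 3571
Sum over 2–9: 154 + 488 + 208 + 819 + 297 + 604 + 778 + 118 = 3466
CMA at t=5 = (3571 + 3466) / (2·8) = 7037 / 16 = 439.81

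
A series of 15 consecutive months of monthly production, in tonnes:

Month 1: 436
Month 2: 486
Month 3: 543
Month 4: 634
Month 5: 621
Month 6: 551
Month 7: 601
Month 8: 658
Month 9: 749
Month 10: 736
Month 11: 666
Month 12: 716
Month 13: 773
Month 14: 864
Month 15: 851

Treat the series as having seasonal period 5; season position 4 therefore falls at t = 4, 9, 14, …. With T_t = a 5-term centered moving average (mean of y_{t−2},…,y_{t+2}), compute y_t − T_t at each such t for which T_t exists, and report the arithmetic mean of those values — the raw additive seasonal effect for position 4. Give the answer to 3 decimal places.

67.000

Season position 4 occurs at t = 4, 9 (where T_t is defined).
t=4: T_4 = 567.00000; y_4 − T_4 = 634 − 567.00000 = 67.00000
t=9: T_9 = 682.00000; y_9 − T_9 = 749 − 682.00000 = 67.00000
Mean deviation: (67.00000 + 67.00000) / 2 = 67.000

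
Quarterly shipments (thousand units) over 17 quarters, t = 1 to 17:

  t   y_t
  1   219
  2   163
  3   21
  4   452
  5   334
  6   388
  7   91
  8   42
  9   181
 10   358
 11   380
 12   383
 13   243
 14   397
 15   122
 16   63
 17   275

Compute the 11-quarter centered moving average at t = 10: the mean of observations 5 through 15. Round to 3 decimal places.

Sum of periods 5–15: 334 + 388 + 91 + 42 + 181 + 358 + 380 + 383 + 243 + 397 + 122 = 2919
Divide by 11: 2919 / 11 = 265.364

265.364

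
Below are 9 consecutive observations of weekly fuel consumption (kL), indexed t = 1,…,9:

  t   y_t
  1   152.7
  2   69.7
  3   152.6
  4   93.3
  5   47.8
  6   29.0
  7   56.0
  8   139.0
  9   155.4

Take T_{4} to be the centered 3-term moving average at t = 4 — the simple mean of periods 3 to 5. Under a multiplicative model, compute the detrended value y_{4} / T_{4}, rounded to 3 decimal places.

0.953

Trend T_4 = (152.6 + 93.3 + 47.8) / 3 = 293.7/3 = 97.90000
Ratio to trend: 93.3 / 97.90000 = 0.953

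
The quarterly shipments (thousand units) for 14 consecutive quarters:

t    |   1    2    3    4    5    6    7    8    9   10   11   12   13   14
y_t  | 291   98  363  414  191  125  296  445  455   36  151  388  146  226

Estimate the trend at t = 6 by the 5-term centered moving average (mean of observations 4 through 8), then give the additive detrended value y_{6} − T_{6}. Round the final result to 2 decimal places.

-169.20

Trend T_6 = (414 + 191 + 125 + 296 + 445) / 5 = 1471/5 = 294.2000
Detrended value: 125 − 294.2000 = -169.20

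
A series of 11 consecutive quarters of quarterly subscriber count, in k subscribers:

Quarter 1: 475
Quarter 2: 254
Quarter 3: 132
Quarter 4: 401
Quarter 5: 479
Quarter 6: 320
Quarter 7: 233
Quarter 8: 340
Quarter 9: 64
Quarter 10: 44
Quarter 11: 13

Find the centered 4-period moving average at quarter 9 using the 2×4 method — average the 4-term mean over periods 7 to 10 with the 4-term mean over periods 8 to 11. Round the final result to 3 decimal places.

142.750

Sum over 7–10: 233 + 340 + 64 + 44 = 681
Sum over 8–11: 340 + 64 + 44 + 13 = 461
CMA at t=9 = (681 + 461) / (2·4) = 1142 / 8 = 142.750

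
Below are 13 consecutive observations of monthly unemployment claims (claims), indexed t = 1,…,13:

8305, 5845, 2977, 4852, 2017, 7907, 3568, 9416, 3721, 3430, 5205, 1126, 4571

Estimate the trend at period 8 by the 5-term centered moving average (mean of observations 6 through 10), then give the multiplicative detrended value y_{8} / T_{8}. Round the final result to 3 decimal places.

1.679

Trend T_8 = (7907 + 3568 + 9416 + 3721 + 3430) / 5 = 28042/5 = 5608.40000
Ratio to trend: 9416 / 5608.40000 = 1.679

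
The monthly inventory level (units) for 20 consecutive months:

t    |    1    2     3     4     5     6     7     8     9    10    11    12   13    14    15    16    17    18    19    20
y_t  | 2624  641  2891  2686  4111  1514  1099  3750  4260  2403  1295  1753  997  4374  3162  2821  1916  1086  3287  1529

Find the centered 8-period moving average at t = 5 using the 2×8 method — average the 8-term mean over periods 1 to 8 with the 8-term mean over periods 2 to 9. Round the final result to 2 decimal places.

2516.75

Sum over 1–8: 2624 + 641 + 2891 + 2686 + 4111 + 1514 + 1099 + 3750 = 19316
Sum over 2–9: 641 + 2891 + 2686 + 4111 + 1514 + 1099 + 3750 + 4260 = 20952
CMA at t=5 = (19316 + 20952) / (2·8) = 40268 / 16 = 2516.75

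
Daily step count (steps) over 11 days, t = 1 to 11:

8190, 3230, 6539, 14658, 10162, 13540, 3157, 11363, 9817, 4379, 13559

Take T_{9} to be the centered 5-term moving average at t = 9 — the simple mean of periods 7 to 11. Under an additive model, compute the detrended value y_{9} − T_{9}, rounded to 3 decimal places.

Trend T_9 = (3157 + 11363 + 9817 + 4379 + 13559) / 5 = 42275/5 = 8455.00000
Detrended value: 9817 − 8455.00000 = 1362.000

1362.000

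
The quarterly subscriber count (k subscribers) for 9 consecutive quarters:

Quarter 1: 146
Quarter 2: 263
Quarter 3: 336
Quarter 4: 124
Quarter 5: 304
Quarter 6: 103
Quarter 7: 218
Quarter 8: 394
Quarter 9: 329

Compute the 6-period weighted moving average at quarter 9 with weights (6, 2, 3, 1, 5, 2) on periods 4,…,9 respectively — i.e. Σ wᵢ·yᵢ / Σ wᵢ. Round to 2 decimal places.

Weighted sum: 6·124 + 2·304 + 3·103 + 1·218 + 5·394 + 2·329 = 744 + 608 + 309 + 218 + 1970 + 658 = 4507
Weight total: 6 + 2 + 3 + 1 + 5 + 2 = 19
WMA = 4507 / 19 = 237.21

237.21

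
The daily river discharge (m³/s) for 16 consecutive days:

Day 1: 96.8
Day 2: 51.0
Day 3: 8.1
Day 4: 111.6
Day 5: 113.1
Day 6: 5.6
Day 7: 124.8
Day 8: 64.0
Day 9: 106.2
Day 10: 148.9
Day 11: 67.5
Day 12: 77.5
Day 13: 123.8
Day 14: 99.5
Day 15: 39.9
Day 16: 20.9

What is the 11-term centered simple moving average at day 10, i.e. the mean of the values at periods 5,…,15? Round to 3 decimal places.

Sum of periods 5–15: 113.1 + 5.6 + 124.8 + 64.0 + 106.2 + 148.9 + 67.5 + 77.5 + 123.8 + 99.5 + 39.9 = 970.8
Divide by 11: 970.8 / 11 = 88.255

88.255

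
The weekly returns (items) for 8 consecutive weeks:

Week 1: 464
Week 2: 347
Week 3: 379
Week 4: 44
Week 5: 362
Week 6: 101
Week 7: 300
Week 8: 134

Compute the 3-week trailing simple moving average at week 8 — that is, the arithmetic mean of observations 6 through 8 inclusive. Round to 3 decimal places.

Sum of periods 6–8: 101 + 300 + 134 = 535
Divide by 3: 535 / 3 = 178.333

178.333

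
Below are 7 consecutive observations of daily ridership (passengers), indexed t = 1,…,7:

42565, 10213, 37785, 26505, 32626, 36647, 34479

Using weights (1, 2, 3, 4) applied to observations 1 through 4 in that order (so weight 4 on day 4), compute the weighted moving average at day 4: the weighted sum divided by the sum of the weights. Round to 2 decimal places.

28236.60

Weighted sum: 1·42565 + 2·10213 + 3·37785 + 4·26505 = 42565 + 20426 + 113355 + 106020 = 282366
Weight total: 1 + 2 + 3 + 4 = 10
WMA = 282366 / 10 = 28236.60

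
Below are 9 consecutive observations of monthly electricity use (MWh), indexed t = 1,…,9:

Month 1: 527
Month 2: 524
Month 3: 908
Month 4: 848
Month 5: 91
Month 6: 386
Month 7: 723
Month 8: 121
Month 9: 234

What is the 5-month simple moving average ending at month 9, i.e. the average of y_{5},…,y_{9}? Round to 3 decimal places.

311.000

Sum of periods 5–9: 91 + 386 + 723 + 121 + 234 = 1555
Divide by 5: 1555 / 5 = 311.000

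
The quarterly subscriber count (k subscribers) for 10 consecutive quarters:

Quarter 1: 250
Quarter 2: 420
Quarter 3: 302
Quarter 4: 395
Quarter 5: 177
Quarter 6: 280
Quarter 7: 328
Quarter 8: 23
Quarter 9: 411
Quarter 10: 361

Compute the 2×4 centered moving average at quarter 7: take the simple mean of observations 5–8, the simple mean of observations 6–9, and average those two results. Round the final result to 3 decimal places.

231.250

Sum over 5–8: 177 + 280 + 328 + 23 = 808
Sum over 6–9: 280 + 328 + 23 + 411 = 1042
CMA at t=7 = (808 + 1042) / (2·4) = 1850 / 8 = 231.250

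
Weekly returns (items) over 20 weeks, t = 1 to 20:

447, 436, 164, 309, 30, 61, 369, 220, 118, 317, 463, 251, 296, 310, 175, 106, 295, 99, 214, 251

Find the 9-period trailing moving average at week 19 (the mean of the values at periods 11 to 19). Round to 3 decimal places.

245.444

Sum of periods 11–19: 463 + 251 + 296 + 310 + 175 + 106 + 295 + 99 + 214 = 2209
Divide by 9: 2209 / 9 = 245.444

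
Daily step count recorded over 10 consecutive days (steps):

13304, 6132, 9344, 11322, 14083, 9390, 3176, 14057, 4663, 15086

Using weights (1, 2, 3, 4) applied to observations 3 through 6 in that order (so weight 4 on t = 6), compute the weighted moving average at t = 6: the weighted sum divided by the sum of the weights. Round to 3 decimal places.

Weighted sum: 1·9344 + 2·11322 + 3·14083 + 4·9390 = 9344 + 22644 + 42249 + 37560 = 111797
Weight total: 1 + 2 + 3 + 4 = 10
WMA = 111797 / 10 = 11179.700

11179.700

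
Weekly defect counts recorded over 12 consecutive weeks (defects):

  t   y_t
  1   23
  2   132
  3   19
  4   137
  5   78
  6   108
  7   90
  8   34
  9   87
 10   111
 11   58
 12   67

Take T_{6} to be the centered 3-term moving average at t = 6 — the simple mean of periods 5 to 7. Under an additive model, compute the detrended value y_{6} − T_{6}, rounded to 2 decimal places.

Trend T_6 = (78 + 108 + 90) / 3 = 276/3 = 92.0000
Detrended value: 108 − 92.0000 = 16.00

16.00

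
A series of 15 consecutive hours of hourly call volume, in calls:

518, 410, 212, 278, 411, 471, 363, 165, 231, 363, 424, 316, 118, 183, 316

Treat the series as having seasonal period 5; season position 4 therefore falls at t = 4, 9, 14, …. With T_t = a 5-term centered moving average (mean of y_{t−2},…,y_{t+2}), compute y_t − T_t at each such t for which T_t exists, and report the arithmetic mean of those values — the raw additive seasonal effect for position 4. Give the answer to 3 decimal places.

Season position 4 occurs at t = 4, 9 (where T_t is defined).
t=4: T_4 = 356.40000; y_4 − T_4 = 278 − 356.40000 = -78.40000
t=9: T_9 = 309.20000; y_9 − T_9 = 231 − 309.20000 = -78.20000
Mean deviation: (-78.40000 + -78.20000) / 2 = -78.300

-78.300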